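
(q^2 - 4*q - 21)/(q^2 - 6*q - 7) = (q + 3)/(q + 1)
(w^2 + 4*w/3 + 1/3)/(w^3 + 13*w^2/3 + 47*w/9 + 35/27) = 9*(w + 1)/(9*w^2 + 36*w + 35)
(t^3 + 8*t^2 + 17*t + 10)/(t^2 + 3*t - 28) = (t^3 + 8*t^2 + 17*t + 10)/(t^2 + 3*t - 28)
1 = 1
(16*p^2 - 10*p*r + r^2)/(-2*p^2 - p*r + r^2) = (-8*p + r)/(p + r)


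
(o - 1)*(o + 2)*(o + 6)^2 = o^4 + 13*o^3 + 46*o^2 + 12*o - 72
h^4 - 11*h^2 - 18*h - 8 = (h - 4)*(h + 1)^2*(h + 2)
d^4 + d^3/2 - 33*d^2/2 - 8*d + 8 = (d - 4)*(d - 1/2)*(d + 1)*(d + 4)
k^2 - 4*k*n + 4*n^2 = (k - 2*n)^2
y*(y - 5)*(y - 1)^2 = y^4 - 7*y^3 + 11*y^2 - 5*y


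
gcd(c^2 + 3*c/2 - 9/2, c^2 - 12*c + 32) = 1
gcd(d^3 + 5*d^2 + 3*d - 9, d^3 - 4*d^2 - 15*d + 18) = d^2 + 2*d - 3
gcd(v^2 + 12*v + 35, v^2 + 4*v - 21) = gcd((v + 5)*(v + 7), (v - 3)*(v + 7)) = v + 7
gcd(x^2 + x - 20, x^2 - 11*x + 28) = x - 4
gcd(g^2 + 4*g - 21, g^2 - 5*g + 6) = g - 3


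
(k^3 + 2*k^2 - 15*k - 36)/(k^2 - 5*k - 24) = (k^2 - k - 12)/(k - 8)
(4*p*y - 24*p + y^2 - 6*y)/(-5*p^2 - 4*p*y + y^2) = (-4*p*y + 24*p - y^2 + 6*y)/(5*p^2 + 4*p*y - y^2)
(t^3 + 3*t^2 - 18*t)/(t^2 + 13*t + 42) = t*(t - 3)/(t + 7)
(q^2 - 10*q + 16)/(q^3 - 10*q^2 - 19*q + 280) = (q - 2)/(q^2 - 2*q - 35)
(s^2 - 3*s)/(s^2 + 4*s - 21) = s/(s + 7)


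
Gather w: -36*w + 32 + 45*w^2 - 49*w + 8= 45*w^2 - 85*w + 40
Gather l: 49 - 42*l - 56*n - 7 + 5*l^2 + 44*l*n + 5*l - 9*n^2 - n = 5*l^2 + l*(44*n - 37) - 9*n^2 - 57*n + 42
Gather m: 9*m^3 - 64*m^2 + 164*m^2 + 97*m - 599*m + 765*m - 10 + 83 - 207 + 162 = 9*m^3 + 100*m^2 + 263*m + 28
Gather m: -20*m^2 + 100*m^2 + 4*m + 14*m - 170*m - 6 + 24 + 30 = 80*m^2 - 152*m + 48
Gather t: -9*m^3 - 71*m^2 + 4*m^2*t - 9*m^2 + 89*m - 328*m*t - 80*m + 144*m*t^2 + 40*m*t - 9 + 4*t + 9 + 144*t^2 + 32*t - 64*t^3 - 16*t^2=-9*m^3 - 80*m^2 + 9*m - 64*t^3 + t^2*(144*m + 128) + t*(4*m^2 - 288*m + 36)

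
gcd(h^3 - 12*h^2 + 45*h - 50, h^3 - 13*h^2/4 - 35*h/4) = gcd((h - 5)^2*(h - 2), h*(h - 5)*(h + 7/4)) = h - 5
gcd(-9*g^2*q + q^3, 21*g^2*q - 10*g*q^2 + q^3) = -3*g*q + q^2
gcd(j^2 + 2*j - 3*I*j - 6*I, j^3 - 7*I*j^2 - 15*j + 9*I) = j - 3*I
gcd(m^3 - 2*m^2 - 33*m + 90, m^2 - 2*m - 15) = m - 5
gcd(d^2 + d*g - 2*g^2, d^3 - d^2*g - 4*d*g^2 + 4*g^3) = d^2 + d*g - 2*g^2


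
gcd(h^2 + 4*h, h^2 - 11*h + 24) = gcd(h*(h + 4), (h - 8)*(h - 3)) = 1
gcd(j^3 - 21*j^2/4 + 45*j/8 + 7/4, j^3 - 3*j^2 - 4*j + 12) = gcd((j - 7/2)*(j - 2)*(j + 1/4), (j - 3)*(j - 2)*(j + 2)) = j - 2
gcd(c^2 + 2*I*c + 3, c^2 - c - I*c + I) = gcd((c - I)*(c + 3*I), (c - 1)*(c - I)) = c - I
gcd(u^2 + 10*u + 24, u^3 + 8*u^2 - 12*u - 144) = u + 6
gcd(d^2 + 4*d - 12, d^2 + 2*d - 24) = d + 6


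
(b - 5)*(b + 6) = b^2 + b - 30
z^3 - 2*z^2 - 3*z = z*(z - 3)*(z + 1)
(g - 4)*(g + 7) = g^2 + 3*g - 28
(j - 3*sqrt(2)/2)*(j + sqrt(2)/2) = j^2 - sqrt(2)*j - 3/2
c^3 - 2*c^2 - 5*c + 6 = (c - 3)*(c - 1)*(c + 2)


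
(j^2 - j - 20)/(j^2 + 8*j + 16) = (j - 5)/(j + 4)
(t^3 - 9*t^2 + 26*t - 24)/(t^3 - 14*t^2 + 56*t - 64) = (t - 3)/(t - 8)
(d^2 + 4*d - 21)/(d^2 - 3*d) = (d + 7)/d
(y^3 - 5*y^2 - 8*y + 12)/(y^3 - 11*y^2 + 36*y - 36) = (y^2 + y - 2)/(y^2 - 5*y + 6)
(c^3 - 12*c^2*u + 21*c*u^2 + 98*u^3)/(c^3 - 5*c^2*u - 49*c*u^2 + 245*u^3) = (-c^2 + 5*c*u + 14*u^2)/(-c^2 - 2*c*u + 35*u^2)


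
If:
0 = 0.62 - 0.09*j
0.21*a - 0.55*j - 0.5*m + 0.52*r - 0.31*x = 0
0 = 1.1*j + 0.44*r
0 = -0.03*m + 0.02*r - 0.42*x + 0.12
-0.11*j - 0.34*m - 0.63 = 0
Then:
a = 50.61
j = 6.89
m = -4.08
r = -17.22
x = -0.24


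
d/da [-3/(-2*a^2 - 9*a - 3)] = 3*(-4*a - 9)/(2*a^2 + 9*a + 3)^2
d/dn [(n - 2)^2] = 2*n - 4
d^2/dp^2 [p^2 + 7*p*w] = 2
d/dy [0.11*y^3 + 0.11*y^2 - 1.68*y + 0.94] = 0.33*y^2 + 0.22*y - 1.68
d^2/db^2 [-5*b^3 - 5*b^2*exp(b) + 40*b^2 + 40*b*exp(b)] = -5*b^2*exp(b) + 20*b*exp(b) - 30*b + 70*exp(b) + 80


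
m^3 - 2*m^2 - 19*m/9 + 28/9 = (m - 7/3)*(m - 1)*(m + 4/3)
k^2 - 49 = (k - 7)*(k + 7)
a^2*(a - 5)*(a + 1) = a^4 - 4*a^3 - 5*a^2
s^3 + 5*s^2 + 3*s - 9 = (s - 1)*(s + 3)^2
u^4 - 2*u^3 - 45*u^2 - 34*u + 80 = (u - 8)*(u - 1)*(u + 2)*(u + 5)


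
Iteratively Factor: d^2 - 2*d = (d)*(d - 2)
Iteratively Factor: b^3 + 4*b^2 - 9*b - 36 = (b - 3)*(b^2 + 7*b + 12) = (b - 3)*(b + 3)*(b + 4)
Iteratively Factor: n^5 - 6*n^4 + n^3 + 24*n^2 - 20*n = (n)*(n^4 - 6*n^3 + n^2 + 24*n - 20) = n*(n - 1)*(n^3 - 5*n^2 - 4*n + 20) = n*(n - 5)*(n - 1)*(n^2 - 4) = n*(n - 5)*(n - 1)*(n + 2)*(n - 2)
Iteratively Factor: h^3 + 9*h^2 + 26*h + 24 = (h + 2)*(h^2 + 7*h + 12) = (h + 2)*(h + 4)*(h + 3)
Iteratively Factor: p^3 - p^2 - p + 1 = (p + 1)*(p^2 - 2*p + 1) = (p - 1)*(p + 1)*(p - 1)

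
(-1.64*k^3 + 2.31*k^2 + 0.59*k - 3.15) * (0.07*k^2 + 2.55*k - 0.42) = -0.1148*k^5 - 4.0203*k^4 + 6.6206*k^3 + 0.3138*k^2 - 8.2803*k + 1.323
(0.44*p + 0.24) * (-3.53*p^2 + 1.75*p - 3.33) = -1.5532*p^3 - 0.0771999999999999*p^2 - 1.0452*p - 0.7992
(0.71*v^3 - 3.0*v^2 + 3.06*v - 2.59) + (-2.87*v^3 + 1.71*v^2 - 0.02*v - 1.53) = -2.16*v^3 - 1.29*v^2 + 3.04*v - 4.12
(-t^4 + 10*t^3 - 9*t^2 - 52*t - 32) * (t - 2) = -t^5 + 12*t^4 - 29*t^3 - 34*t^2 + 72*t + 64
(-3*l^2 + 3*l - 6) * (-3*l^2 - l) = 9*l^4 - 6*l^3 + 15*l^2 + 6*l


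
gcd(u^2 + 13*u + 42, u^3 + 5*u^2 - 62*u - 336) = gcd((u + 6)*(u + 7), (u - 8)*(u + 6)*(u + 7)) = u^2 + 13*u + 42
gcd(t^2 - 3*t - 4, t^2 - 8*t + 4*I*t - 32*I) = 1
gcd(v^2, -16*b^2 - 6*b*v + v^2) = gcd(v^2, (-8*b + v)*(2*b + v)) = 1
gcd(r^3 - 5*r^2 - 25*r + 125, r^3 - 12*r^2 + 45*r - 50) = r^2 - 10*r + 25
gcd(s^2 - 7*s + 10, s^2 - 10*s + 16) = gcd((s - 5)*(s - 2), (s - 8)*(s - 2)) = s - 2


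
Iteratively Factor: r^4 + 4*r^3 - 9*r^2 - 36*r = (r + 4)*(r^3 - 9*r) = r*(r + 4)*(r^2 - 9) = r*(r - 3)*(r + 4)*(r + 3)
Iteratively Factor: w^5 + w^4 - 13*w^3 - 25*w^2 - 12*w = (w + 3)*(w^4 - 2*w^3 - 7*w^2 - 4*w) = (w - 4)*(w + 3)*(w^3 + 2*w^2 + w) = w*(w - 4)*(w + 3)*(w^2 + 2*w + 1) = w*(w - 4)*(w + 1)*(w + 3)*(w + 1)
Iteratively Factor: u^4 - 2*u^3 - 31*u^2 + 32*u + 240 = (u - 5)*(u^3 + 3*u^2 - 16*u - 48) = (u - 5)*(u - 4)*(u^2 + 7*u + 12) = (u - 5)*(u - 4)*(u + 3)*(u + 4)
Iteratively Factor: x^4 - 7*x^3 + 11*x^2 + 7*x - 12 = (x + 1)*(x^3 - 8*x^2 + 19*x - 12) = (x - 3)*(x + 1)*(x^2 - 5*x + 4) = (x - 3)*(x - 1)*(x + 1)*(x - 4)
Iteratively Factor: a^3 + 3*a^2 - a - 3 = (a + 1)*(a^2 + 2*a - 3) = (a + 1)*(a + 3)*(a - 1)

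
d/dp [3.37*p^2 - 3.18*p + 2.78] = 6.74*p - 3.18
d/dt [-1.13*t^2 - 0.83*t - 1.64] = -2.26*t - 0.83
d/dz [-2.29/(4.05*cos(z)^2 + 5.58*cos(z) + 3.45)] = -(18.549*cos(z) + 12.7782)*sin(z)/(4.05*cos(z)^2 + 5.58*cos(z) + 3.45)^2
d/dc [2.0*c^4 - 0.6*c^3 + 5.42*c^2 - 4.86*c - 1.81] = 8.0*c^3 - 1.8*c^2 + 10.84*c - 4.86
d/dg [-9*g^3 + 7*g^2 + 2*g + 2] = -27*g^2 + 14*g + 2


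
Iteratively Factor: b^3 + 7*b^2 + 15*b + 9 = (b + 1)*(b^2 + 6*b + 9) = (b + 1)*(b + 3)*(b + 3)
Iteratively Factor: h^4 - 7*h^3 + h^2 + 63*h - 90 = (h - 2)*(h^3 - 5*h^2 - 9*h + 45) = (h - 2)*(h + 3)*(h^2 - 8*h + 15) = (h - 3)*(h - 2)*(h + 3)*(h - 5)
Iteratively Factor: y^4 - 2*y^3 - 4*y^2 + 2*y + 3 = (y + 1)*(y^3 - 3*y^2 - y + 3) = (y - 1)*(y + 1)*(y^2 - 2*y - 3) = (y - 1)*(y + 1)^2*(y - 3)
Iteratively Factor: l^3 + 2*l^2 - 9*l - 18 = (l + 2)*(l^2 - 9) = (l - 3)*(l + 2)*(l + 3)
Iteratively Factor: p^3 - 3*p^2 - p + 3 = (p - 3)*(p^2 - 1) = (p - 3)*(p - 1)*(p + 1)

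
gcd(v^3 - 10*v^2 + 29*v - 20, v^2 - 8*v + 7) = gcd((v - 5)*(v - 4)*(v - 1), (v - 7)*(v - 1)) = v - 1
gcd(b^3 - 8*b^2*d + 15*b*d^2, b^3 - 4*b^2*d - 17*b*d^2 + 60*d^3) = b^2 - 8*b*d + 15*d^2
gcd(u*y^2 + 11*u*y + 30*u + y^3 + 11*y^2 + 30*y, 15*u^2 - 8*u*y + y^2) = 1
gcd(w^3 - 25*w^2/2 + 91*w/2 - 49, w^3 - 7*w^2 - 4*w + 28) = w^2 - 9*w + 14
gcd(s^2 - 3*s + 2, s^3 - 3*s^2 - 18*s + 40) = s - 2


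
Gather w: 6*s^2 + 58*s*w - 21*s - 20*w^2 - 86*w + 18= 6*s^2 - 21*s - 20*w^2 + w*(58*s - 86) + 18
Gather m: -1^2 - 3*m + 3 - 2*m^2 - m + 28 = -2*m^2 - 4*m + 30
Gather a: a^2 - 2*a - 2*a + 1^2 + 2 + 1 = a^2 - 4*a + 4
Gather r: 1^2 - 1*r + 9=10 - r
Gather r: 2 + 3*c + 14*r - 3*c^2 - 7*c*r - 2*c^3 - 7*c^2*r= -2*c^3 - 3*c^2 + 3*c + r*(-7*c^2 - 7*c + 14) + 2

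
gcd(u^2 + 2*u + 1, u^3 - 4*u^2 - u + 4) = u + 1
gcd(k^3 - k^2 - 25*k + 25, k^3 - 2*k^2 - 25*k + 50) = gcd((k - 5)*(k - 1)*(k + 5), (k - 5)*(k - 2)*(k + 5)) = k^2 - 25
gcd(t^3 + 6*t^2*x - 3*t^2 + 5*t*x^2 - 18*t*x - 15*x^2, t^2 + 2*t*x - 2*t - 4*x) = 1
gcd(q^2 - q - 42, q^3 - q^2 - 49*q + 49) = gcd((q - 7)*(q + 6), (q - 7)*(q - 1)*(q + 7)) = q - 7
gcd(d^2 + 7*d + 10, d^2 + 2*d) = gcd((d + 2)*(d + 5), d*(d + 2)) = d + 2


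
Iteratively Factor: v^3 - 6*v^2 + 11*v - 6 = (v - 1)*(v^2 - 5*v + 6) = (v - 2)*(v - 1)*(v - 3)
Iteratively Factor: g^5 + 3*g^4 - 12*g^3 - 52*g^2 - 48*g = (g + 2)*(g^4 + g^3 - 14*g^2 - 24*g) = (g + 2)*(g + 3)*(g^3 - 2*g^2 - 8*g) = g*(g + 2)*(g + 3)*(g^2 - 2*g - 8) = g*(g + 2)^2*(g + 3)*(g - 4)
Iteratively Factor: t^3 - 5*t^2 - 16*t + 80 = (t - 4)*(t^2 - t - 20) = (t - 4)*(t + 4)*(t - 5)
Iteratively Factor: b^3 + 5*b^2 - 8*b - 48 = (b + 4)*(b^2 + b - 12) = (b + 4)^2*(b - 3)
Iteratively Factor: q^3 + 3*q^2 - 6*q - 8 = (q - 2)*(q^2 + 5*q + 4) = (q - 2)*(q + 4)*(q + 1)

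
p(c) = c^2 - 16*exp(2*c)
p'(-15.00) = -30.00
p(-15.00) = 225.00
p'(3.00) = -12903.72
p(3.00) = -6445.86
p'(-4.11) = -8.23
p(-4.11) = 16.89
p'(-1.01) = -6.26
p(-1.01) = -1.10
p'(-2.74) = -5.61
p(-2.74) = 7.44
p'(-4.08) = -8.17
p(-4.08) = 16.64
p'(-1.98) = -4.57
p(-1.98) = 3.62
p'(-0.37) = -16.01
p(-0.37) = -7.50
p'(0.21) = -48.28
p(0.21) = -24.31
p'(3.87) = -73543.38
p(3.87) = -36760.58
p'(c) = 2*c - 32*exp(2*c)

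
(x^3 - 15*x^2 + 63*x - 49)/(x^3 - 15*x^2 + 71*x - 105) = (x^2 - 8*x + 7)/(x^2 - 8*x + 15)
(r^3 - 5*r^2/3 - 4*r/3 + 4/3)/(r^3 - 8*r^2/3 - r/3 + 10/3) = (3*r - 2)/(3*r - 5)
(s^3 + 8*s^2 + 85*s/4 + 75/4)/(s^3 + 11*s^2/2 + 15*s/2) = (s + 5/2)/s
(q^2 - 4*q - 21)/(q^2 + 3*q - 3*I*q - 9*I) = (q - 7)/(q - 3*I)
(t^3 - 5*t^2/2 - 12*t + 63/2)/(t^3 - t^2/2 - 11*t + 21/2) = (t - 3)/(t - 1)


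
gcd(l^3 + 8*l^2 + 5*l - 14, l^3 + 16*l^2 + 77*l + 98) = l^2 + 9*l + 14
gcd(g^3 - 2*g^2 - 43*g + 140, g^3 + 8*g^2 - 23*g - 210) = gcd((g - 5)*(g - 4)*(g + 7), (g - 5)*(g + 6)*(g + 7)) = g^2 + 2*g - 35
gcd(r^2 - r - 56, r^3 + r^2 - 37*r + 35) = r + 7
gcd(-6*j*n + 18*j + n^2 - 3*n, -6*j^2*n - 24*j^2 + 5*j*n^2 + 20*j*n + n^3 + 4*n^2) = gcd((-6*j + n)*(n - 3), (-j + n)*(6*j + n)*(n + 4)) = 1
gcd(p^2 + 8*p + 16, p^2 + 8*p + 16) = p^2 + 8*p + 16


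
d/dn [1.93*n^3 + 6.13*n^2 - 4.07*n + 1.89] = 5.79*n^2 + 12.26*n - 4.07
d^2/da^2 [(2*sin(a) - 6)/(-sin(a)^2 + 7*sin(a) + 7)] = 2*(sin(a)^5 - 5*sin(a)^4 + 103*sin(a)^3 - 262*sin(a)^2 + 28*sin(a) + 434)/(sin(a)^2 - 7*sin(a) - 7)^3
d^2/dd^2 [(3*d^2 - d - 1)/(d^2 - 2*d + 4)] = 2*(5*d^3 - 39*d^2 + 18*d + 40)/(d^6 - 6*d^5 + 24*d^4 - 56*d^3 + 96*d^2 - 96*d + 64)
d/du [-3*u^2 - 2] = -6*u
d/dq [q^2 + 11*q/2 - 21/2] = 2*q + 11/2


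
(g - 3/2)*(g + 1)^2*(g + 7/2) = g^4 + 4*g^3 - g^2/4 - 17*g/2 - 21/4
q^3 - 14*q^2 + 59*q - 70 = (q - 7)*(q - 5)*(q - 2)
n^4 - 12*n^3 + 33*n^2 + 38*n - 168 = (n - 7)*(n - 4)*(n - 3)*(n + 2)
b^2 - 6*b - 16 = (b - 8)*(b + 2)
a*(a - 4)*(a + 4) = a^3 - 16*a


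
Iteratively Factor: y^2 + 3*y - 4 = (y - 1)*(y + 4)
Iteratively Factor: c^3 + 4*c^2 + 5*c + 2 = (c + 1)*(c^2 + 3*c + 2) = (c + 1)^2*(c + 2)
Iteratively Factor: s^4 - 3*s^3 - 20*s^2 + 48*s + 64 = (s + 1)*(s^3 - 4*s^2 - 16*s + 64) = (s + 1)*(s + 4)*(s^2 - 8*s + 16) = (s - 4)*(s + 1)*(s + 4)*(s - 4)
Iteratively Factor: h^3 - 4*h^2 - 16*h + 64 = (h + 4)*(h^2 - 8*h + 16) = (h - 4)*(h + 4)*(h - 4)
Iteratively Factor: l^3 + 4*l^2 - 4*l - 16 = (l + 4)*(l^2 - 4) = (l - 2)*(l + 4)*(l + 2)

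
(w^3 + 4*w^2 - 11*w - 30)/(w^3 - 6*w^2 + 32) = (w^2 + 2*w - 15)/(w^2 - 8*w + 16)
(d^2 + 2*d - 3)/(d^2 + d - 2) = (d + 3)/(d + 2)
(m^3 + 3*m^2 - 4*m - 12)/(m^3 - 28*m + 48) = (m^2 + 5*m + 6)/(m^2 + 2*m - 24)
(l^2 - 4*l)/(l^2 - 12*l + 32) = l/(l - 8)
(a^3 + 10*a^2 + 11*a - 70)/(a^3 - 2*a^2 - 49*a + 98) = (a + 5)/(a - 7)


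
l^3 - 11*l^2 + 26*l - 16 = (l - 8)*(l - 2)*(l - 1)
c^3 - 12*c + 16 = (c - 2)^2*(c + 4)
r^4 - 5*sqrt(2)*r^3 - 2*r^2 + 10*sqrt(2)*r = r*(r - 5*sqrt(2))*(r - sqrt(2))*(r + sqrt(2))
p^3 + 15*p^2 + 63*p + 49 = (p + 1)*(p + 7)^2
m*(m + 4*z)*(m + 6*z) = m^3 + 10*m^2*z + 24*m*z^2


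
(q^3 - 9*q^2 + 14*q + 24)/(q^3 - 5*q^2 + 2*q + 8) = (q - 6)/(q - 2)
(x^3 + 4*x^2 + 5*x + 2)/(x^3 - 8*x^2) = (x^3 + 4*x^2 + 5*x + 2)/(x^2*(x - 8))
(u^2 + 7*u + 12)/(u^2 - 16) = (u + 3)/(u - 4)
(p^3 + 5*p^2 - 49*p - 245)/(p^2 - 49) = p + 5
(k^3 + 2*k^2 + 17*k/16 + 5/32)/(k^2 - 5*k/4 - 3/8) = (8*k^2 + 14*k + 5)/(4*(2*k - 3))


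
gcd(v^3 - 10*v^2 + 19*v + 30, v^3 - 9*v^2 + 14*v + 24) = v^2 - 5*v - 6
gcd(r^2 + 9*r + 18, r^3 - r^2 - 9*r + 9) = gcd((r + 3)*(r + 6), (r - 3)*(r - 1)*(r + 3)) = r + 3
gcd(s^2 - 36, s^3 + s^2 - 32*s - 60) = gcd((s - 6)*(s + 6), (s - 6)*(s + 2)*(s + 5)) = s - 6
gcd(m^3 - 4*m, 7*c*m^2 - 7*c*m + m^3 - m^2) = m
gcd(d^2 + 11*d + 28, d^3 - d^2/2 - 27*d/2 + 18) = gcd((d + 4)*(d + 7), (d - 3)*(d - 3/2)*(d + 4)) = d + 4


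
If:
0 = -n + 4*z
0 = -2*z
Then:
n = 0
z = 0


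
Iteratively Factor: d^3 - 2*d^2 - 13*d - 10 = (d + 2)*(d^2 - 4*d - 5) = (d - 5)*(d + 2)*(d + 1)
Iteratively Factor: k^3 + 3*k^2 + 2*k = (k + 2)*(k^2 + k) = k*(k + 2)*(k + 1)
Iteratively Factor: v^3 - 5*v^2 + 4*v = (v - 4)*(v^2 - v) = v*(v - 4)*(v - 1)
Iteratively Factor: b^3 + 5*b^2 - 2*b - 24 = (b + 4)*(b^2 + b - 6) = (b + 3)*(b + 4)*(b - 2)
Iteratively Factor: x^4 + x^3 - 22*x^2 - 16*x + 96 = (x - 4)*(x^3 + 5*x^2 - 2*x - 24) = (x - 4)*(x + 3)*(x^2 + 2*x - 8) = (x - 4)*(x + 3)*(x + 4)*(x - 2)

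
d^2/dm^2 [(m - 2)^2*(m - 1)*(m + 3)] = 12*m^2 - 12*m - 14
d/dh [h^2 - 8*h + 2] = 2*h - 8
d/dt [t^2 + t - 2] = 2*t + 1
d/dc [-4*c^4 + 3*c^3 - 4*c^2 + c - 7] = -16*c^3 + 9*c^2 - 8*c + 1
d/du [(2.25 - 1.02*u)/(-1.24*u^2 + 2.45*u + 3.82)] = (-1.2648*u^2 + 5.58*u - 9.4089)/(1.5376*u^4 - 6.076*u^3 - 3.4711*u^2 + 18.718*u + 14.5924)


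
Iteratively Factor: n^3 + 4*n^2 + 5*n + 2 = (n + 1)*(n^2 + 3*n + 2) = (n + 1)*(n + 2)*(n + 1)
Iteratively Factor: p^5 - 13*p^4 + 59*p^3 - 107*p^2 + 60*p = (p)*(p^4 - 13*p^3 + 59*p^2 - 107*p + 60) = p*(p - 4)*(p^3 - 9*p^2 + 23*p - 15) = p*(p - 5)*(p - 4)*(p^2 - 4*p + 3) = p*(p - 5)*(p - 4)*(p - 3)*(p - 1)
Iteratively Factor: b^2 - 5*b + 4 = (b - 4)*(b - 1)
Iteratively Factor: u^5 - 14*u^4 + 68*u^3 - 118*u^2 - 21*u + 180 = (u + 1)*(u^4 - 15*u^3 + 83*u^2 - 201*u + 180) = (u - 5)*(u + 1)*(u^3 - 10*u^2 + 33*u - 36) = (u - 5)*(u - 3)*(u + 1)*(u^2 - 7*u + 12) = (u - 5)*(u - 4)*(u - 3)*(u + 1)*(u - 3)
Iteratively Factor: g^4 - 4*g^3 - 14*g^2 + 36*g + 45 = (g + 1)*(g^3 - 5*g^2 - 9*g + 45) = (g - 3)*(g + 1)*(g^2 - 2*g - 15) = (g - 3)*(g + 1)*(g + 3)*(g - 5)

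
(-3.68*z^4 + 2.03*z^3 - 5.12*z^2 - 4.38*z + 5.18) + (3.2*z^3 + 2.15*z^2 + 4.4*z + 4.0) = -3.68*z^4 + 5.23*z^3 - 2.97*z^2 + 0.0200000000000005*z + 9.18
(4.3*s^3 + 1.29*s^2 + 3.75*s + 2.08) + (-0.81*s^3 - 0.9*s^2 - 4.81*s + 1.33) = 3.49*s^3 + 0.39*s^2 - 1.06*s + 3.41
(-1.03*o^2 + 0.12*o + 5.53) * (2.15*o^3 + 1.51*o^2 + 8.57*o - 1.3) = -2.2145*o^5 - 1.2973*o^4 + 3.2436*o^3 + 10.7177*o^2 + 47.2361*o - 7.189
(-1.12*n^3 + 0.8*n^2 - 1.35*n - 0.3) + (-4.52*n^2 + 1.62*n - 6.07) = -1.12*n^3 - 3.72*n^2 + 0.27*n - 6.37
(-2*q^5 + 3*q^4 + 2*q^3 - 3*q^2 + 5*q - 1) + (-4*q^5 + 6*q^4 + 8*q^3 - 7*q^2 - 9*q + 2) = -6*q^5 + 9*q^4 + 10*q^3 - 10*q^2 - 4*q + 1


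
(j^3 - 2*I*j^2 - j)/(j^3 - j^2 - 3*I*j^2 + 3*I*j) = (j^2 - 2*I*j - 1)/(j^2 - j - 3*I*j + 3*I)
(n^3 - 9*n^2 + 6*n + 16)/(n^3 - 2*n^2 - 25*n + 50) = (n^2 - 7*n - 8)/(n^2 - 25)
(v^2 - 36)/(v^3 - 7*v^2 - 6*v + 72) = (v + 6)/(v^2 - v - 12)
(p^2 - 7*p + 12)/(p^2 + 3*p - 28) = (p - 3)/(p + 7)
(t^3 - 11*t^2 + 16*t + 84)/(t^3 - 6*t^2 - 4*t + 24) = (t - 7)/(t - 2)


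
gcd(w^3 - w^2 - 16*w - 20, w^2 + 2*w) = w + 2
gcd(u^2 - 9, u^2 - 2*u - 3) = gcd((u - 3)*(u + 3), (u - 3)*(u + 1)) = u - 3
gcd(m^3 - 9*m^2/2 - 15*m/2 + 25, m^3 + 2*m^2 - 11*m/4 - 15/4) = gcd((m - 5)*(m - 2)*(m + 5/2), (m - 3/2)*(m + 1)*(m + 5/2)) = m + 5/2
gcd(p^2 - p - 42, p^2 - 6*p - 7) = p - 7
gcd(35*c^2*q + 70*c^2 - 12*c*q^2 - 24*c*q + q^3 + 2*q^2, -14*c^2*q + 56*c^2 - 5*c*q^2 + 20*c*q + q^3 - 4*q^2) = -7*c + q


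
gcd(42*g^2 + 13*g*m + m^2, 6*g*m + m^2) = 6*g + m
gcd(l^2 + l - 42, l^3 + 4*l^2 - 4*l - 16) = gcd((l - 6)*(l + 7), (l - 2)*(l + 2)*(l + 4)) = 1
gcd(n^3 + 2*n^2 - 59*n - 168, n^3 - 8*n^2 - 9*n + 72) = n^2 - 5*n - 24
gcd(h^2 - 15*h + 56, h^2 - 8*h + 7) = h - 7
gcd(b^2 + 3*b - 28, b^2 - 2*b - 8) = b - 4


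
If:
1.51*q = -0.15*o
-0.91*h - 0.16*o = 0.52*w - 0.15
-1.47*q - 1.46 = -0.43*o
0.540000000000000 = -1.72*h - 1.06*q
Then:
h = -0.16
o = 2.53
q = -0.25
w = -0.21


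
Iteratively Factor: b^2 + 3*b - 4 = (b - 1)*(b + 4)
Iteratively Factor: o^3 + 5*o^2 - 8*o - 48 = (o - 3)*(o^2 + 8*o + 16) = (o - 3)*(o + 4)*(o + 4)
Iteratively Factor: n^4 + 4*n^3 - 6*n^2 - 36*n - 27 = (n + 3)*(n^3 + n^2 - 9*n - 9) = (n - 3)*(n + 3)*(n^2 + 4*n + 3) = (n - 3)*(n + 1)*(n + 3)*(n + 3)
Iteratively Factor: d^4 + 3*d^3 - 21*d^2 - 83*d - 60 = (d + 3)*(d^3 - 21*d - 20) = (d + 3)*(d + 4)*(d^2 - 4*d - 5) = (d - 5)*(d + 3)*(d + 4)*(d + 1)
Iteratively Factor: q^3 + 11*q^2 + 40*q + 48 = (q + 3)*(q^2 + 8*q + 16) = (q + 3)*(q + 4)*(q + 4)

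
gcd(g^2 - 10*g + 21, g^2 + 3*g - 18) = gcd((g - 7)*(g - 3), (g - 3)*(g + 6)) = g - 3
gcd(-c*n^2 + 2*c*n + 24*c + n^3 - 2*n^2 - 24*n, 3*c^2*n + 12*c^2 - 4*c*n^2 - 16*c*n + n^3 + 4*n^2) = c*n + 4*c - n^2 - 4*n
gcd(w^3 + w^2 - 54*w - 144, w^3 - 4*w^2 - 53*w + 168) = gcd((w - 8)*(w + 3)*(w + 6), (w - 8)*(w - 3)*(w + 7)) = w - 8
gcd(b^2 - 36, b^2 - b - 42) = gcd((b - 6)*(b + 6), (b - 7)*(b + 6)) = b + 6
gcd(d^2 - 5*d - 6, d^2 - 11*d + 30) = d - 6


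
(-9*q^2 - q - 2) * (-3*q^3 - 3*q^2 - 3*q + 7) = 27*q^5 + 30*q^4 + 36*q^3 - 54*q^2 - q - 14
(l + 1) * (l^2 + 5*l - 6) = l^3 + 6*l^2 - l - 6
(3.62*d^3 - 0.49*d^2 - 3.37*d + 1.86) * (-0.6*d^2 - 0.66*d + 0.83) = -2.172*d^5 - 2.0952*d^4 + 5.35*d^3 + 0.7015*d^2 - 4.0247*d + 1.5438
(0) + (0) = 0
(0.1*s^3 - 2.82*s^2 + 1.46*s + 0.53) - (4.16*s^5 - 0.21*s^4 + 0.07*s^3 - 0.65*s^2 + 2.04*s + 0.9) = -4.16*s^5 + 0.21*s^4 + 0.03*s^3 - 2.17*s^2 - 0.58*s - 0.37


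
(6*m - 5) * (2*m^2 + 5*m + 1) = 12*m^3 + 20*m^2 - 19*m - 5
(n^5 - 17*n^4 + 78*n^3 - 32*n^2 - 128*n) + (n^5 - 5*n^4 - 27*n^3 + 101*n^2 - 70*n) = 2*n^5 - 22*n^4 + 51*n^3 + 69*n^2 - 198*n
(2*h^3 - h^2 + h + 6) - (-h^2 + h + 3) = 2*h^3 + 3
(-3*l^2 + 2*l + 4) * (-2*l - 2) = 6*l^3 + 2*l^2 - 12*l - 8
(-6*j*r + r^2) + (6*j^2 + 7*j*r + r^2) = 6*j^2 + j*r + 2*r^2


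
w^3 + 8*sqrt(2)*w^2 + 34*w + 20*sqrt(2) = (w + sqrt(2))*(w + 2*sqrt(2))*(w + 5*sqrt(2))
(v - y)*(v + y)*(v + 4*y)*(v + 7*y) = v^4 + 11*v^3*y + 27*v^2*y^2 - 11*v*y^3 - 28*y^4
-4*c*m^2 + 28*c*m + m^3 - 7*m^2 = m*(-4*c + m)*(m - 7)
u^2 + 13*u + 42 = (u + 6)*(u + 7)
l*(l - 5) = l^2 - 5*l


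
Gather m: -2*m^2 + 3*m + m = -2*m^2 + 4*m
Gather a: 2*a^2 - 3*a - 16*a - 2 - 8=2*a^2 - 19*a - 10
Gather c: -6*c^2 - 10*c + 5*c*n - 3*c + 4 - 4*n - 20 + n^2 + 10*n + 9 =-6*c^2 + c*(5*n - 13) + n^2 + 6*n - 7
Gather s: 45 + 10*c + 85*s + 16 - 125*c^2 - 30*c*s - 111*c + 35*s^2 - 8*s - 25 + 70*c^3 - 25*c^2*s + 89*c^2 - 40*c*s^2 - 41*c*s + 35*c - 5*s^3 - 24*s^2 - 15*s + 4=70*c^3 - 36*c^2 - 66*c - 5*s^3 + s^2*(11 - 40*c) + s*(-25*c^2 - 71*c + 62) + 40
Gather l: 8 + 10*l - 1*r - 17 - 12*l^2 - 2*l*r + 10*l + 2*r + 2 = -12*l^2 + l*(20 - 2*r) + r - 7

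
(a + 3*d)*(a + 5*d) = a^2 + 8*a*d + 15*d^2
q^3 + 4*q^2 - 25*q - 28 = (q - 4)*(q + 1)*(q + 7)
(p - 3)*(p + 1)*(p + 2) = p^3 - 7*p - 6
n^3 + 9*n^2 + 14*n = n*(n + 2)*(n + 7)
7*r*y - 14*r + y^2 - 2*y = (7*r + y)*(y - 2)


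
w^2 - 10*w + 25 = (w - 5)^2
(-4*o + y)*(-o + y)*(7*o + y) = 28*o^3 - 31*o^2*y + 2*o*y^2 + y^3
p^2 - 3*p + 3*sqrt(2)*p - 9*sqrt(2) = (p - 3)*(p + 3*sqrt(2))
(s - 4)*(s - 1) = s^2 - 5*s + 4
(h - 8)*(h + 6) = h^2 - 2*h - 48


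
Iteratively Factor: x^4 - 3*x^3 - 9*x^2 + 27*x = (x - 3)*(x^3 - 9*x) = x*(x - 3)*(x^2 - 9) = x*(x - 3)^2*(x + 3)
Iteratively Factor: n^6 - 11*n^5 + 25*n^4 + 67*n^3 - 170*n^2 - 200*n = (n + 2)*(n^5 - 13*n^4 + 51*n^3 - 35*n^2 - 100*n) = (n + 1)*(n + 2)*(n^4 - 14*n^3 + 65*n^2 - 100*n) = (n - 5)*(n + 1)*(n + 2)*(n^3 - 9*n^2 + 20*n) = (n - 5)^2*(n + 1)*(n + 2)*(n^2 - 4*n) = n*(n - 5)^2*(n + 1)*(n + 2)*(n - 4)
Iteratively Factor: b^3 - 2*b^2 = (b)*(b^2 - 2*b) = b*(b - 2)*(b)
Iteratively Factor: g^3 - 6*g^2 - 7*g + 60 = (g - 5)*(g^2 - g - 12) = (g - 5)*(g + 3)*(g - 4)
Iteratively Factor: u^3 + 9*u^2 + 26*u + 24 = (u + 2)*(u^2 + 7*u + 12) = (u + 2)*(u + 4)*(u + 3)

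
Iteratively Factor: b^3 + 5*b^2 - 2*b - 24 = (b - 2)*(b^2 + 7*b + 12) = (b - 2)*(b + 4)*(b + 3)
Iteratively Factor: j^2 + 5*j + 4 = (j + 4)*(j + 1)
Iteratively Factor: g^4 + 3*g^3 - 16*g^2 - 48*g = (g + 3)*(g^3 - 16*g) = g*(g + 3)*(g^2 - 16) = g*(g + 3)*(g + 4)*(g - 4)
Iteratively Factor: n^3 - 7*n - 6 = (n - 3)*(n^2 + 3*n + 2) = (n - 3)*(n + 1)*(n + 2)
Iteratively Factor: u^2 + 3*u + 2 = (u + 1)*(u + 2)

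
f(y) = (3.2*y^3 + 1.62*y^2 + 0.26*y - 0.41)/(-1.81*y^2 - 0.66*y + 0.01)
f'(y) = (3.62*y + 0.66)*(3.2*y^3 + 1.62*y^2 + 0.26*y - 0.41)/(-1.81*y^2 - 0.66*y + 0.01)^2 + (9.6*y^2 + 3.24*y + 0.26)/(-1.81*y^2 - 0.66*y + 0.01) = (-5.792*y^4 - 4.224*y^3 - 0.5026*y^2 - 1.4518*y - 0.268)/(3.2761*y^4 + 2.3892*y^3 + 0.3994*y^2 - 0.0132*y + 0.0001)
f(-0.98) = 1.96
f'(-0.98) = -0.59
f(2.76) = -5.12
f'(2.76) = -1.78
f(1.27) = -2.43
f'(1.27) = -1.90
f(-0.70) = 2.16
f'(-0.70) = 3.25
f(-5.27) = 9.09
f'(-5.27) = -1.76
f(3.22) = -5.94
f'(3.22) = -1.77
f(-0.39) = 57.56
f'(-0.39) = 5419.64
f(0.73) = -1.31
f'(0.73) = -2.37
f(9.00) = -16.17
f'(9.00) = -1.77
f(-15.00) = 26.27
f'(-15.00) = -1.77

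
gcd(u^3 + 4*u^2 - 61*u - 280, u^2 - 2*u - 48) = u - 8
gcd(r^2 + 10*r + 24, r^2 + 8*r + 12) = r + 6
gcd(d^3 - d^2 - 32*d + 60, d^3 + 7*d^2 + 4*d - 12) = d + 6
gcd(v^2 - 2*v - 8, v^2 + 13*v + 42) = 1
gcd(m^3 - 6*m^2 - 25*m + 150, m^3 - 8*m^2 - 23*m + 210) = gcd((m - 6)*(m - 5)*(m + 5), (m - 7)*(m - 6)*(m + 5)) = m^2 - m - 30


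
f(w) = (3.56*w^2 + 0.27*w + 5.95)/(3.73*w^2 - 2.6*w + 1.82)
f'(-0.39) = 2.30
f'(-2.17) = 0.06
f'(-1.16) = 0.40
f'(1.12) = -2.50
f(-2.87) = 0.86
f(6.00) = 1.13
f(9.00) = 1.06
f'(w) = (2.6 - 7.46*w)*(3.56*w^2 + 0.27*w + 5.95)/(3.73*w^2 - 2.6*w + 1.82)^2 + (7.12*w + 0.27)/(3.73*w^2 - 2.6*w + 1.82)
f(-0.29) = 2.14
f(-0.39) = 1.88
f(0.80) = 3.97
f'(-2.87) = 0.01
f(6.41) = 1.11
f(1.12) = 2.99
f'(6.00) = -0.04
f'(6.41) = -0.03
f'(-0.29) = 2.90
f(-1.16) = 1.06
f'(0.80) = -3.48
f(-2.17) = 0.88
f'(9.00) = -0.01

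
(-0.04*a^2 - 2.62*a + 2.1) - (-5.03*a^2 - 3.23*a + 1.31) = 4.99*a^2 + 0.61*a + 0.79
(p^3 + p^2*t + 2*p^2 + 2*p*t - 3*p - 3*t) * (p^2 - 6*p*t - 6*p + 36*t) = p^5 - 5*p^4*t - 4*p^4 - 6*p^3*t^2 + 20*p^3*t - 15*p^3 + 24*p^2*t^2 + 75*p^2*t + 18*p^2 + 90*p*t^2 - 90*p*t - 108*t^2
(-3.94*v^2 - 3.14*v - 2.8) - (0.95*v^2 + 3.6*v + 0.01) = -4.89*v^2 - 6.74*v - 2.81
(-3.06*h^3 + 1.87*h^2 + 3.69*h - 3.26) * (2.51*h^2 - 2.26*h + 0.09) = -7.6806*h^5 + 11.6093*h^4 + 4.7603*h^3 - 16.3537*h^2 + 7.6997*h - 0.2934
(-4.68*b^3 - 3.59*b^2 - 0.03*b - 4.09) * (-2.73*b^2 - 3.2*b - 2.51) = 12.7764*b^5 + 24.7767*b^4 + 23.3167*b^3 + 20.2726*b^2 + 13.1633*b + 10.2659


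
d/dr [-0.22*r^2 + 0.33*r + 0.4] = 0.33 - 0.44*r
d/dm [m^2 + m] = 2*m + 1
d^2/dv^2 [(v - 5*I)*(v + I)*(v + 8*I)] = 6*v + 8*I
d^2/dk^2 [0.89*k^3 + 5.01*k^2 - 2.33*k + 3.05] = 5.34*k + 10.02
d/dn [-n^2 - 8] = -2*n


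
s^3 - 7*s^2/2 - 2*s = s*(s - 4)*(s + 1/2)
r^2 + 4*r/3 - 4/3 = (r - 2/3)*(r + 2)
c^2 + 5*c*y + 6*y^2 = (c + 2*y)*(c + 3*y)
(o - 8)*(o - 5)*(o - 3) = o^3 - 16*o^2 + 79*o - 120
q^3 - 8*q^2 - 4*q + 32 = (q - 8)*(q - 2)*(q + 2)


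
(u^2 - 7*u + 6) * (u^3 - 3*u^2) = u^5 - 10*u^4 + 27*u^3 - 18*u^2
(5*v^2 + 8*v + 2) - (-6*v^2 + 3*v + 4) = 11*v^2 + 5*v - 2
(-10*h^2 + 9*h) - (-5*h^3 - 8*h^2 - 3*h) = 5*h^3 - 2*h^2 + 12*h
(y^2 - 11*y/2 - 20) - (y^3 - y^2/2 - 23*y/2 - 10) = -y^3 + 3*y^2/2 + 6*y - 10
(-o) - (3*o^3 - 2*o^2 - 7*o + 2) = -3*o^3 + 2*o^2 + 6*o - 2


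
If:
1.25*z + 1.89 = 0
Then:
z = -1.51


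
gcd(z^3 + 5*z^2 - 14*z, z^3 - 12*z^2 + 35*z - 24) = 1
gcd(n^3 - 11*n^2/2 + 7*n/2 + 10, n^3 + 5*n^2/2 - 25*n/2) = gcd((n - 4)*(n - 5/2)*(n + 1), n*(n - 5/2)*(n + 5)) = n - 5/2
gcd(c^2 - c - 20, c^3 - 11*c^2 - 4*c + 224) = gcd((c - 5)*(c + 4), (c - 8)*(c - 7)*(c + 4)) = c + 4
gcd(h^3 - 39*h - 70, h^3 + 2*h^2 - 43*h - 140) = h^2 - 2*h - 35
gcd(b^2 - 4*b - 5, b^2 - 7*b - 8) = b + 1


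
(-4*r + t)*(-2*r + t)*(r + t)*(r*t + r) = 8*r^4*t + 8*r^4 + 2*r^3*t^2 + 2*r^3*t - 5*r^2*t^3 - 5*r^2*t^2 + r*t^4 + r*t^3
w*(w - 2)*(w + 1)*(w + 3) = w^4 + 2*w^3 - 5*w^2 - 6*w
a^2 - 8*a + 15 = (a - 5)*(a - 3)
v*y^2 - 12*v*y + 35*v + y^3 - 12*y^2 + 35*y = (v + y)*(y - 7)*(y - 5)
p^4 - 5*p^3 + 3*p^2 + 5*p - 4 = (p - 4)*(p - 1)^2*(p + 1)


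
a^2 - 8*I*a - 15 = (a - 5*I)*(a - 3*I)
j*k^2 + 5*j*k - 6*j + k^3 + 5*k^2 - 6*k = (j + k)*(k - 1)*(k + 6)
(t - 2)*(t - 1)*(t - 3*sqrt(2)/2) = t^3 - 3*t^2 - 3*sqrt(2)*t^2/2 + 2*t + 9*sqrt(2)*t/2 - 3*sqrt(2)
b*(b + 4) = b^2 + 4*b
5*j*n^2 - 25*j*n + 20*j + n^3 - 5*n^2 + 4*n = (5*j + n)*(n - 4)*(n - 1)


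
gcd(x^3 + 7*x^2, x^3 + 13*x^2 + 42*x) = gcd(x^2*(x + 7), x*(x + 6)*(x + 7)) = x^2 + 7*x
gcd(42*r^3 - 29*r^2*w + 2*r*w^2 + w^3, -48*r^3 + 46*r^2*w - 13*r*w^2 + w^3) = 6*r^2 - 5*r*w + w^2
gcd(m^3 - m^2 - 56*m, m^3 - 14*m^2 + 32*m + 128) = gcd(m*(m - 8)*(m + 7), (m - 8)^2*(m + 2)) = m - 8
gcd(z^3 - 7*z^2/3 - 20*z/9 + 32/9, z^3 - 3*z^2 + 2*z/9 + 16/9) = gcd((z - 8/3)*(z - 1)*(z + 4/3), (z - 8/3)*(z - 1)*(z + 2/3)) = z^2 - 11*z/3 + 8/3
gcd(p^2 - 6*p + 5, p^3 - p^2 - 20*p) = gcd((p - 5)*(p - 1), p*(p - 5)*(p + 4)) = p - 5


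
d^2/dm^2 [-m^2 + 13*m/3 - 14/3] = -2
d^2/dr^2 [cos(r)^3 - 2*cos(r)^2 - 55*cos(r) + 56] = 217*cos(r)/4 + 4*cos(2*r) - 9*cos(3*r)/4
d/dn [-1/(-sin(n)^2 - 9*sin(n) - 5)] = -(2*sin(n) + 9)*cos(n)/(sin(n)^2 + 9*sin(n) + 5)^2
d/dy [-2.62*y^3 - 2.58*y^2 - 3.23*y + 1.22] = -7.86*y^2 - 5.16*y - 3.23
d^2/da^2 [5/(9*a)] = 10/(9*a^3)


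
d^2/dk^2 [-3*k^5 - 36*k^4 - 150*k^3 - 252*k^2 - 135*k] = -60*k^3 - 432*k^2 - 900*k - 504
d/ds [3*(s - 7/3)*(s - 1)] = 6*s - 10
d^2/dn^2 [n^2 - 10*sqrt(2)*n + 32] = 2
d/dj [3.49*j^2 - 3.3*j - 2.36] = 6.98*j - 3.3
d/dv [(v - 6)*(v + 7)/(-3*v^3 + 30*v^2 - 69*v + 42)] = (v^4 + 2*v^3 - 159*v^2 + 868*v - 952)/(3*(v^6 - 20*v^5 + 146*v^4 - 488*v^3 + 809*v^2 - 644*v + 196))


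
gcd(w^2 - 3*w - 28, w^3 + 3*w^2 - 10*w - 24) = w + 4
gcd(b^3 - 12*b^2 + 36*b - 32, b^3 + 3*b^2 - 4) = 1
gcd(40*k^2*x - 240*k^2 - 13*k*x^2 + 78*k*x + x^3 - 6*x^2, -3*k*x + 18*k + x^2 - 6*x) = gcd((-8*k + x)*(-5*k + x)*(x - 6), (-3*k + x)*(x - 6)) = x - 6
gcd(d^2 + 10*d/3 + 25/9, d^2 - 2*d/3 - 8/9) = 1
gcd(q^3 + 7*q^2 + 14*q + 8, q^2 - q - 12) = 1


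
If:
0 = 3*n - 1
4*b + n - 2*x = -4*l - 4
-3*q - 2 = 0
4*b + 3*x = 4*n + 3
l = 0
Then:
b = -13/60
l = 0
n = 1/3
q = -2/3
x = 26/15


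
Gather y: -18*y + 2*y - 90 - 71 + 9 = -16*y - 152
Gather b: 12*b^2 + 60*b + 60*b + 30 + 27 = 12*b^2 + 120*b + 57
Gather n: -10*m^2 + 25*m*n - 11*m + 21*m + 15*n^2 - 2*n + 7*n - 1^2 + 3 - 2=-10*m^2 + 10*m + 15*n^2 + n*(25*m + 5)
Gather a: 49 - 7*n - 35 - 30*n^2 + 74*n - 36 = -30*n^2 + 67*n - 22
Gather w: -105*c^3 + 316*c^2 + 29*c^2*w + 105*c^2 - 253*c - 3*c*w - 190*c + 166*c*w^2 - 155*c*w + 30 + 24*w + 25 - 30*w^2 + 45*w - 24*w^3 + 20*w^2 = -105*c^3 + 421*c^2 - 443*c - 24*w^3 + w^2*(166*c - 10) + w*(29*c^2 - 158*c + 69) + 55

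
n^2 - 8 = (n - 2*sqrt(2))*(n + 2*sqrt(2))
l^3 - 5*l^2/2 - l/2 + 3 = (l - 2)*(l - 3/2)*(l + 1)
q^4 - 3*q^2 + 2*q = q*(q - 1)^2*(q + 2)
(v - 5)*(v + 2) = v^2 - 3*v - 10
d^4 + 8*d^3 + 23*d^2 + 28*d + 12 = (d + 1)*(d + 2)^2*(d + 3)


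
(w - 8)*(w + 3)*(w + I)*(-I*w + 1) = -I*w^4 + 2*w^3 + 5*I*w^3 - 10*w^2 + 25*I*w^2 - 48*w - 5*I*w - 24*I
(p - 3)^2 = p^2 - 6*p + 9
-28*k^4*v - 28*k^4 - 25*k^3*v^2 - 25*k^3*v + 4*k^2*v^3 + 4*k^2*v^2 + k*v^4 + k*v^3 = (-4*k + v)*(k + v)*(7*k + v)*(k*v + k)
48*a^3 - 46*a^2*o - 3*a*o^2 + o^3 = (-8*a + o)*(-a + o)*(6*a + o)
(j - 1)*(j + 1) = j^2 - 1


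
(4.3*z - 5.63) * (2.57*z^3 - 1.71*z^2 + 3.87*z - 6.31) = 11.051*z^4 - 21.8221*z^3 + 26.2683*z^2 - 48.9211*z + 35.5253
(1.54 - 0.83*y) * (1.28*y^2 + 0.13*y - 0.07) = -1.0624*y^3 + 1.8633*y^2 + 0.2583*y - 0.1078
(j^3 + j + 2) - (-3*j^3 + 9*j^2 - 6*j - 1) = 4*j^3 - 9*j^2 + 7*j + 3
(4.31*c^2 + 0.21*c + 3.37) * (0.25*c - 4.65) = 1.0775*c^3 - 19.989*c^2 - 0.134*c - 15.6705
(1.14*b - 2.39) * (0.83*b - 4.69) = 0.9462*b^2 - 7.3303*b + 11.2091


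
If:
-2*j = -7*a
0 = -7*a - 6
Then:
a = -6/7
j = -3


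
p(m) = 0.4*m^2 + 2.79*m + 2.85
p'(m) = 0.8*m + 2.79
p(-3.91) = -1.94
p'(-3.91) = -0.34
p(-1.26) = -0.03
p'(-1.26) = 1.78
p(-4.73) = -1.40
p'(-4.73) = -0.99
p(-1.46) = -0.37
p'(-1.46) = 1.62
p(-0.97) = 0.52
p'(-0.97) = 2.01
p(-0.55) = 1.44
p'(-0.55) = 2.35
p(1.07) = 6.29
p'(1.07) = 3.65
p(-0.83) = 0.81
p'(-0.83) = 2.13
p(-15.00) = 51.00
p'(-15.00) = -9.21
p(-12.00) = 26.97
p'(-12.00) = -6.81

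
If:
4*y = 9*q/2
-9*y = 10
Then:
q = -80/81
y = -10/9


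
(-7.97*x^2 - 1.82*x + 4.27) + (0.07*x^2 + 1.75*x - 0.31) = -7.9*x^2 - 0.0700000000000001*x + 3.96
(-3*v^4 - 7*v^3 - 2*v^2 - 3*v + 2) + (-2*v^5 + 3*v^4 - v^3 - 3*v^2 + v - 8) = -2*v^5 - 8*v^3 - 5*v^2 - 2*v - 6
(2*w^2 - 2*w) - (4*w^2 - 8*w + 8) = -2*w^2 + 6*w - 8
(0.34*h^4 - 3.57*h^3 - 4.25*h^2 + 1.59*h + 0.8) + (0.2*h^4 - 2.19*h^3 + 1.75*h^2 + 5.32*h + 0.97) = 0.54*h^4 - 5.76*h^3 - 2.5*h^2 + 6.91*h + 1.77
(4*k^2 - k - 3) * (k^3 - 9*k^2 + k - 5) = 4*k^5 - 37*k^4 + 10*k^3 + 6*k^2 + 2*k + 15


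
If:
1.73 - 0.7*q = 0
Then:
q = 2.47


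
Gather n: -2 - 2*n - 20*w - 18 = -2*n - 20*w - 20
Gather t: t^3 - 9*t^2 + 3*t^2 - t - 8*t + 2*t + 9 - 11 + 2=t^3 - 6*t^2 - 7*t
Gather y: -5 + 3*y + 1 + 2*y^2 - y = 2*y^2 + 2*y - 4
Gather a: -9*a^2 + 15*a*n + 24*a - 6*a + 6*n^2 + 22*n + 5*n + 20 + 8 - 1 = -9*a^2 + a*(15*n + 18) + 6*n^2 + 27*n + 27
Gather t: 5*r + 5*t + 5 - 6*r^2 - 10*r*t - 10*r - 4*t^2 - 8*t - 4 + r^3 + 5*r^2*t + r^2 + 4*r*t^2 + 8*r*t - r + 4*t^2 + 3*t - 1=r^3 - 5*r^2 + 4*r*t^2 - 6*r + t*(5*r^2 - 2*r)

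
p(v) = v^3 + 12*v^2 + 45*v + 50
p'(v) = 3*v^2 + 24*v + 45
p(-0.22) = 40.67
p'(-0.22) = 39.87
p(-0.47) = 31.40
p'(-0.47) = 34.38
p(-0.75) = 22.58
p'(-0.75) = 28.69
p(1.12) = 116.86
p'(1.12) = 75.64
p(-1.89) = 1.06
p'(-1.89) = 10.36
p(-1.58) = 4.91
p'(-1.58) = 14.57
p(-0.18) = 42.28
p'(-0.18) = 40.78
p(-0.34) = 36.05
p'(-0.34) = 37.19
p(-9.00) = -112.00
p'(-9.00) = 72.00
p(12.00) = 4046.00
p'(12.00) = 765.00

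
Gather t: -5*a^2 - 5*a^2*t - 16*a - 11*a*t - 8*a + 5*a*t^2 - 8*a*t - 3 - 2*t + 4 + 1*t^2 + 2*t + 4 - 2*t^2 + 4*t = -5*a^2 - 24*a + t^2*(5*a - 1) + t*(-5*a^2 - 19*a + 4) + 5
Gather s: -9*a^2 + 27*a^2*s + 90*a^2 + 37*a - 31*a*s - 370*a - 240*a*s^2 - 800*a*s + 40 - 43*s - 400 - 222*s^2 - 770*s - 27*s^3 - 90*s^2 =81*a^2 - 333*a - 27*s^3 + s^2*(-240*a - 312) + s*(27*a^2 - 831*a - 813) - 360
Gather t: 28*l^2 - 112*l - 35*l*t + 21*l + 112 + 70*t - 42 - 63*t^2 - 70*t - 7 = 28*l^2 - 35*l*t - 91*l - 63*t^2 + 63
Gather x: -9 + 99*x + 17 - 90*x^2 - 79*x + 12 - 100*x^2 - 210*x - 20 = -190*x^2 - 190*x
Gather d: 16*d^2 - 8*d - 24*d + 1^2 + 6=16*d^2 - 32*d + 7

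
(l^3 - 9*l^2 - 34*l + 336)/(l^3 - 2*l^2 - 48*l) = (l - 7)/l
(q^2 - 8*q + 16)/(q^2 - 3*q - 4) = (q - 4)/(q + 1)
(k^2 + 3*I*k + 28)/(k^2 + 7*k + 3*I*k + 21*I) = (k^2 + 3*I*k + 28)/(k^2 + k*(7 + 3*I) + 21*I)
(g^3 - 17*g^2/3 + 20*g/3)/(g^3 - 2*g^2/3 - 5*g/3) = (g - 4)/(g + 1)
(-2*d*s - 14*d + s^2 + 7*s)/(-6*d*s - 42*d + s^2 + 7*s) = (-2*d + s)/(-6*d + s)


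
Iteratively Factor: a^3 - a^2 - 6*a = (a + 2)*(a^2 - 3*a) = (a - 3)*(a + 2)*(a)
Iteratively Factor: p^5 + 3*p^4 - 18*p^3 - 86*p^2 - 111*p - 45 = (p + 1)*(p^4 + 2*p^3 - 20*p^2 - 66*p - 45) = (p + 1)^2*(p^3 + p^2 - 21*p - 45) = (p + 1)^2*(p + 3)*(p^2 - 2*p - 15) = (p + 1)^2*(p + 3)^2*(p - 5)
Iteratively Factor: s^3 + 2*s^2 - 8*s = (s + 4)*(s^2 - 2*s) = s*(s + 4)*(s - 2)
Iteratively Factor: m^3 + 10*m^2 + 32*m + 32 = (m + 4)*(m^2 + 6*m + 8) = (m + 4)^2*(m + 2)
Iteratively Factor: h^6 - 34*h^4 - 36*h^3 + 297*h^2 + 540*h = (h + 3)*(h^5 - 3*h^4 - 25*h^3 + 39*h^2 + 180*h) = (h + 3)^2*(h^4 - 6*h^3 - 7*h^2 + 60*h) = (h + 3)^3*(h^3 - 9*h^2 + 20*h) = h*(h + 3)^3*(h^2 - 9*h + 20) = h*(h - 5)*(h + 3)^3*(h - 4)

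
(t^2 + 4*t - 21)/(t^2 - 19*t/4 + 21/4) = 4*(t + 7)/(4*t - 7)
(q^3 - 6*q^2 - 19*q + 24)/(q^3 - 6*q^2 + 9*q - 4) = (q^2 - 5*q - 24)/(q^2 - 5*q + 4)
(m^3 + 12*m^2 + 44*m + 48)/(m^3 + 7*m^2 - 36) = (m^2 + 6*m + 8)/(m^2 + m - 6)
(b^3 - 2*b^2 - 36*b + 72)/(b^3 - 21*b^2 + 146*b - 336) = (b^2 + 4*b - 12)/(b^2 - 15*b + 56)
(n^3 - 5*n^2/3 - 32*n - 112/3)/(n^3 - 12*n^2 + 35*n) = (3*n^2 + 16*n + 16)/(3*n*(n - 5))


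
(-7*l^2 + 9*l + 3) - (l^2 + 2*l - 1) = -8*l^2 + 7*l + 4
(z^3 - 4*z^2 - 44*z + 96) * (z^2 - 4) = z^5 - 4*z^4 - 48*z^3 + 112*z^2 + 176*z - 384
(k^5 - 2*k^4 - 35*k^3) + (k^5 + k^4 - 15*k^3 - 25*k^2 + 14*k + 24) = 2*k^5 - k^4 - 50*k^3 - 25*k^2 + 14*k + 24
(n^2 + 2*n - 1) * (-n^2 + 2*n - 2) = -n^4 + 3*n^2 - 6*n + 2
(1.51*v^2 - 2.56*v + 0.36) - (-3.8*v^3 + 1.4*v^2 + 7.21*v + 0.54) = 3.8*v^3 + 0.11*v^2 - 9.77*v - 0.18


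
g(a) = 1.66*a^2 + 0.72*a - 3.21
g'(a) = 3.32*a + 0.72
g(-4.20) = 23.05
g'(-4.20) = -13.22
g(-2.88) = 8.49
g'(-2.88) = -8.84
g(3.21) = 16.21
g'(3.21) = 11.38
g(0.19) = -3.01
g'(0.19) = 1.35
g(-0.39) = -3.24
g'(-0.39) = -0.57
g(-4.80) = 31.58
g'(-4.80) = -15.22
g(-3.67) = 16.51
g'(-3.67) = -11.46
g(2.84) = 12.22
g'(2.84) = 10.15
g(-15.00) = 359.49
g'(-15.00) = -49.08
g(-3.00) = 9.57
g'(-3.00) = -9.24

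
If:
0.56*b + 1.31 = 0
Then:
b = -2.34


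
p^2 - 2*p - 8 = (p - 4)*(p + 2)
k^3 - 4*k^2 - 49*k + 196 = (k - 7)*(k - 4)*(k + 7)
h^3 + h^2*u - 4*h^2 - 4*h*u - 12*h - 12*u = (h - 6)*(h + 2)*(h + u)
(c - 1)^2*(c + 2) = c^3 - 3*c + 2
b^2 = b^2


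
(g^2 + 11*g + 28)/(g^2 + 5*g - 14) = (g + 4)/(g - 2)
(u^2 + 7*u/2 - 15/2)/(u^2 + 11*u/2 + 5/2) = (2*u - 3)/(2*u + 1)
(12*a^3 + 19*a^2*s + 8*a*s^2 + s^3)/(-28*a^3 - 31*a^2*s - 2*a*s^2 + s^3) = (3*a + s)/(-7*a + s)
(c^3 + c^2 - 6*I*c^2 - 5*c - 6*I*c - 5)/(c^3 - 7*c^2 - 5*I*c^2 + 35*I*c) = (c^2 + c*(1 - I) - I)/(c*(c - 7))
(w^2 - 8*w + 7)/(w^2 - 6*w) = (w^2 - 8*w + 7)/(w*(w - 6))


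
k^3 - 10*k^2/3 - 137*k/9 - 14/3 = (k - 6)*(k + 1/3)*(k + 7/3)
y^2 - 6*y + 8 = (y - 4)*(y - 2)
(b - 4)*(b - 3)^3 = b^4 - 13*b^3 + 63*b^2 - 135*b + 108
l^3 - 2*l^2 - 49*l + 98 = (l - 7)*(l - 2)*(l + 7)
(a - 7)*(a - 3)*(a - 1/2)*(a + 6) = a^4 - 9*a^3/2 - 37*a^2 + 291*a/2 - 63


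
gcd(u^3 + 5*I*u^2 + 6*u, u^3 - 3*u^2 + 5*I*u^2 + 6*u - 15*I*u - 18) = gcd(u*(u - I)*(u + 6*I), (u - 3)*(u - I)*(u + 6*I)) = u^2 + 5*I*u + 6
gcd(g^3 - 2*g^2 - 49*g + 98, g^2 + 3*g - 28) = g + 7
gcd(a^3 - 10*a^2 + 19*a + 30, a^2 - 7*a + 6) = a - 6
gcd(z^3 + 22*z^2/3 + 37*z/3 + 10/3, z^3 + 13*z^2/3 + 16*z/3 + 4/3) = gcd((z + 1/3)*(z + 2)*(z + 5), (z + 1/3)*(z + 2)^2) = z^2 + 7*z/3 + 2/3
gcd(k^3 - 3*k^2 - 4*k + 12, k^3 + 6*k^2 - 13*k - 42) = k^2 - k - 6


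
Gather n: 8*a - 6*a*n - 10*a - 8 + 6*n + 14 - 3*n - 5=-2*a + n*(3 - 6*a) + 1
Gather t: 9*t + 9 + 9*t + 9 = 18*t + 18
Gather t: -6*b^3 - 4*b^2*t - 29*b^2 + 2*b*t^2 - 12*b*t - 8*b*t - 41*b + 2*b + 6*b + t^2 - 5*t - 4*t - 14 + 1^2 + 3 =-6*b^3 - 29*b^2 - 33*b + t^2*(2*b + 1) + t*(-4*b^2 - 20*b - 9) - 10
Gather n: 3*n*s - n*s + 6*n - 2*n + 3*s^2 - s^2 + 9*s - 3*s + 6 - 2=n*(2*s + 4) + 2*s^2 + 6*s + 4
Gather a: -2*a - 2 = -2*a - 2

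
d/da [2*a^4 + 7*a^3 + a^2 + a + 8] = 8*a^3 + 21*a^2 + 2*a + 1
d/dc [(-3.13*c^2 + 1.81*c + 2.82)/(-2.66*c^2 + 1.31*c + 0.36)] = (0.714300000000001*c^2 + 12.7488*c - 3.0426)/(7.0756*c^4 - 6.9692*c^3 - 0.1991*c^2 + 0.9432*c + 0.1296)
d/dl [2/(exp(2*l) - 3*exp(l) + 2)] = (6 - 4*exp(l))*exp(l)/(exp(2*l) - 3*exp(l) + 2)^2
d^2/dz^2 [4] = 0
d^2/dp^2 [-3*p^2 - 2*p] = -6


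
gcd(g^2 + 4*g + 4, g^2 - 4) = g + 2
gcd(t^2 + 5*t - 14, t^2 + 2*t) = 1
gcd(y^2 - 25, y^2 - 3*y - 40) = y + 5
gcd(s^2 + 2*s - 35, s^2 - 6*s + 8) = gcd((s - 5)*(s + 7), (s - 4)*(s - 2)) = 1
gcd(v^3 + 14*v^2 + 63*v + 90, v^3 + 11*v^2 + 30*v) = v^2 + 11*v + 30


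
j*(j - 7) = j^2 - 7*j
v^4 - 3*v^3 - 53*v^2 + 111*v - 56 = (v - 8)*(v - 1)^2*(v + 7)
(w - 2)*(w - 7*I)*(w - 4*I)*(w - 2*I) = w^4 - 2*w^3 - 13*I*w^3 - 50*w^2 + 26*I*w^2 + 100*w + 56*I*w - 112*I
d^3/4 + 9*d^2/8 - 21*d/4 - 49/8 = (d/4 + 1/4)*(d - 7/2)*(d + 7)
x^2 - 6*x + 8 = (x - 4)*(x - 2)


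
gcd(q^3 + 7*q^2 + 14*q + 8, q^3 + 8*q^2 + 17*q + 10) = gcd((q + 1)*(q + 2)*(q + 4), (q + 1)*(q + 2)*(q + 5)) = q^2 + 3*q + 2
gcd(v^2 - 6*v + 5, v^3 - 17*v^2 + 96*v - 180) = v - 5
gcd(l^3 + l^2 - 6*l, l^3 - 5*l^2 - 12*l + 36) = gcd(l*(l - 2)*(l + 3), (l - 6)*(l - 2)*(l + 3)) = l^2 + l - 6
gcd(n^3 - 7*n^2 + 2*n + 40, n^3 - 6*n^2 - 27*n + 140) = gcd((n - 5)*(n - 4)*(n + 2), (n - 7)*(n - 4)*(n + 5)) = n - 4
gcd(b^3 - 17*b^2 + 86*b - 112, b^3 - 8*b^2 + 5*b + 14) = b^2 - 9*b + 14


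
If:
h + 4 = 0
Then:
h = -4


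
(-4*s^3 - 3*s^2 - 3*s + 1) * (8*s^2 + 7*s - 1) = -32*s^5 - 52*s^4 - 41*s^3 - 10*s^2 + 10*s - 1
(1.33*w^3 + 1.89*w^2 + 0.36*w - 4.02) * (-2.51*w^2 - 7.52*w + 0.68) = -3.3383*w^5 - 14.7455*w^4 - 14.212*w^3 + 8.6682*w^2 + 30.4752*w - 2.7336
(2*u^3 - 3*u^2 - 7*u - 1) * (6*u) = 12*u^4 - 18*u^3 - 42*u^2 - 6*u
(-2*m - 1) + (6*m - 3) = 4*m - 4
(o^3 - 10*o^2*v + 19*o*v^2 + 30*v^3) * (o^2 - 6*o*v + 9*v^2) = o^5 - 16*o^4*v + 88*o^3*v^2 - 174*o^2*v^3 - 9*o*v^4 + 270*v^5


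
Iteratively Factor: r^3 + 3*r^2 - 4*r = (r)*(r^2 + 3*r - 4) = r*(r - 1)*(r + 4)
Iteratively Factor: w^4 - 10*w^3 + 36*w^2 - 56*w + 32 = (w - 2)*(w^3 - 8*w^2 + 20*w - 16) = (w - 4)*(w - 2)*(w^2 - 4*w + 4) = (w - 4)*(w - 2)^2*(w - 2)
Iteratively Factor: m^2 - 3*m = (m - 3)*(m)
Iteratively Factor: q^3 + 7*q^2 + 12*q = (q)*(q^2 + 7*q + 12) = q*(q + 3)*(q + 4)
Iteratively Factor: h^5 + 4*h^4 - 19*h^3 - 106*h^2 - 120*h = (h + 3)*(h^4 + h^3 - 22*h^2 - 40*h) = (h + 3)*(h + 4)*(h^3 - 3*h^2 - 10*h) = h*(h + 3)*(h + 4)*(h^2 - 3*h - 10) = h*(h - 5)*(h + 3)*(h + 4)*(h + 2)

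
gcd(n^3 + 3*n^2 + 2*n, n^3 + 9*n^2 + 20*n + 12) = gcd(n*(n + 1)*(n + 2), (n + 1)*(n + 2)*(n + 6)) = n^2 + 3*n + 2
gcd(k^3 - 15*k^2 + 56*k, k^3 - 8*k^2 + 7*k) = k^2 - 7*k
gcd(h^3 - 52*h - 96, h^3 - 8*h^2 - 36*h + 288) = h^2 - 2*h - 48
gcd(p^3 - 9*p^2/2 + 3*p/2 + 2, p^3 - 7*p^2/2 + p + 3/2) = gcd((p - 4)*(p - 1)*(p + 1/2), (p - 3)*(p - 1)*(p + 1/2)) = p^2 - p/2 - 1/2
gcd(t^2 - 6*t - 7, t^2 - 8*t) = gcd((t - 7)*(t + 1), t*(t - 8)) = 1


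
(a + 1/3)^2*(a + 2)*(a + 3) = a^4 + 17*a^3/3 + 85*a^2/9 + 41*a/9 + 2/3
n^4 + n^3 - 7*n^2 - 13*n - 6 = (n - 3)*(n + 1)^2*(n + 2)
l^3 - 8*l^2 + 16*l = l*(l - 4)^2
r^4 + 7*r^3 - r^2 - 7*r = r*(r - 1)*(r + 1)*(r + 7)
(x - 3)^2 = x^2 - 6*x + 9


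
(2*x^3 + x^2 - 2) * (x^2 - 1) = 2*x^5 + x^4 - 2*x^3 - 3*x^2 + 2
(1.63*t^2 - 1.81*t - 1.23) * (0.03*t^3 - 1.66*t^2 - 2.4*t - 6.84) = 0.0489*t^5 - 2.7601*t^4 - 0.9443*t^3 - 4.7634*t^2 + 15.3324*t + 8.4132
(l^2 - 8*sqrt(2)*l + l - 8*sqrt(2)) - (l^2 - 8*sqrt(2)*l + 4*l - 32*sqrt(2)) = -3*l + 24*sqrt(2)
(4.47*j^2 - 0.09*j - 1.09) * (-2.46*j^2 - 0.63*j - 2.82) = -10.9962*j^4 - 2.5947*j^3 - 9.8673*j^2 + 0.9405*j + 3.0738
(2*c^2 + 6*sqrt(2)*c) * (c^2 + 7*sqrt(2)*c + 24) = 2*c^4 + 20*sqrt(2)*c^3 + 132*c^2 + 144*sqrt(2)*c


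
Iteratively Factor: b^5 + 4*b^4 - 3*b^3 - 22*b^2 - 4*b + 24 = (b + 3)*(b^4 + b^3 - 6*b^2 - 4*b + 8) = (b + 2)*(b + 3)*(b^3 - b^2 - 4*b + 4) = (b + 2)^2*(b + 3)*(b^2 - 3*b + 2) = (b - 1)*(b + 2)^2*(b + 3)*(b - 2)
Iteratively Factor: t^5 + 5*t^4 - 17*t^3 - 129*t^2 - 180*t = (t)*(t^4 + 5*t^3 - 17*t^2 - 129*t - 180) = t*(t + 4)*(t^3 + t^2 - 21*t - 45) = t*(t - 5)*(t + 4)*(t^2 + 6*t + 9) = t*(t - 5)*(t + 3)*(t + 4)*(t + 3)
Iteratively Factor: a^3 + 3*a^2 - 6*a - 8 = (a + 4)*(a^2 - a - 2) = (a - 2)*(a + 4)*(a + 1)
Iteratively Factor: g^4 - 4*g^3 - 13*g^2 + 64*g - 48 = (g + 4)*(g^3 - 8*g^2 + 19*g - 12) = (g - 3)*(g + 4)*(g^2 - 5*g + 4) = (g - 3)*(g - 1)*(g + 4)*(g - 4)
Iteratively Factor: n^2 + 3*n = (n + 3)*(n)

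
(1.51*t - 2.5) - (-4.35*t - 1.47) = 5.86*t - 1.03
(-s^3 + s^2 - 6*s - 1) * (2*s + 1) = -2*s^4 + s^3 - 11*s^2 - 8*s - 1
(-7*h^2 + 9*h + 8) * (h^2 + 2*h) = -7*h^4 - 5*h^3 + 26*h^2 + 16*h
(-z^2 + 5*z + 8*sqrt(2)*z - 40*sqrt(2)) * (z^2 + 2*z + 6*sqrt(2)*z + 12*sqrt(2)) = -z^4 + 2*sqrt(2)*z^3 + 3*z^3 - 6*sqrt(2)*z^2 + 106*z^2 - 288*z - 20*sqrt(2)*z - 960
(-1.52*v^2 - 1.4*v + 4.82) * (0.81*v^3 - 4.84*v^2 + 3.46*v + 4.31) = -1.2312*v^5 + 6.2228*v^4 + 5.421*v^3 - 34.724*v^2 + 10.6432*v + 20.7742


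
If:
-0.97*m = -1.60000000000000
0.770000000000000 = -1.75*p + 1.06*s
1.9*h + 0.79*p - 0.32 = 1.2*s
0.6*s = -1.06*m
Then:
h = -0.76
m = 1.65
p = -2.21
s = -2.91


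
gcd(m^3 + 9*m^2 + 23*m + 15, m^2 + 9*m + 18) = m + 3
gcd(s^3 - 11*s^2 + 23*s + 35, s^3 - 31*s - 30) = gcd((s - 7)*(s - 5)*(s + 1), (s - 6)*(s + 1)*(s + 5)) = s + 1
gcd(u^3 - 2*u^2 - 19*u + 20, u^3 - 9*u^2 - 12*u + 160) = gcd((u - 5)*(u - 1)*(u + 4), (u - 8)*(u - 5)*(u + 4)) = u^2 - u - 20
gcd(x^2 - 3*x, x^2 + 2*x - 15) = x - 3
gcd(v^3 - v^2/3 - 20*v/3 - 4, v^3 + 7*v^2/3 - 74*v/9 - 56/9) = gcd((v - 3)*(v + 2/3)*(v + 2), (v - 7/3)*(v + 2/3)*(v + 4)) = v + 2/3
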